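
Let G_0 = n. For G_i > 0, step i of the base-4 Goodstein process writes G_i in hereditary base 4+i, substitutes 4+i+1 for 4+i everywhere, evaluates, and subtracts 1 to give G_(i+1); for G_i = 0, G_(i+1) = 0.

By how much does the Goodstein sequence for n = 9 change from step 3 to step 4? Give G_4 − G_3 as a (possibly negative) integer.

0

(0) 9|_4 = 2·4 + 1 ↦ 2·5 + 1|_5 = 11 ⇒ 10
(1) 10|_5 = 2·5 ↦ 2·6|_6 = 12 ⇒ 11
(2) 11|_6 = 6 + 5 ↦ 7 + 5|_7 = 12 ⇒ 11
(3) 11|_7 = 7 + 4 ↦ 8 + 4|_8 = 12 ⇒ 11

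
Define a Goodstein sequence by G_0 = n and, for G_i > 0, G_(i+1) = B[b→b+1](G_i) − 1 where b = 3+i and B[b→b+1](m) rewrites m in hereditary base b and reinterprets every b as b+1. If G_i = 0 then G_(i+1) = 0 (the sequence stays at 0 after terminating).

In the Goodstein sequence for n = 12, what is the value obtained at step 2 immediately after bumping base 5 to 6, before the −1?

G_0=12  [base 3] 3^2 + 3  →[3↦4]→  4^2 + 4 = 20  −1 ⇒ G_1=19
G_1=19  [base 4] 4^2 + 3  →[4↦5]→  5^2 + 3 = 28  −1 ⇒ G_2=27
G_2=27  [base 5] 5^2 + 2  →[5↦6]→  6^2 + 2 = 38  −1 ⇒ G_3=37

38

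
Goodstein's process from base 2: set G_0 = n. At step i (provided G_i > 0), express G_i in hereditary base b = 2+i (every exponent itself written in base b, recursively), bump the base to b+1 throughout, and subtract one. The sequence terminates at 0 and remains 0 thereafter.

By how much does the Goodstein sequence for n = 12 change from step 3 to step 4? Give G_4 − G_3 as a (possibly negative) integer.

G_0=12  [base 2] 2^(2 + 1) + 2^2  →[2↦3]→  3^(3 + 1) + 3^3 = 108  −1 ⇒ G_1=107
G_1=107  [base 3] 3^(3 + 1) + 2·3^2 + 2·3 + 2  →[3↦4]→  4^(4 + 1) + 2·4^2 + 2·4 + 2 = 1066  −1 ⇒ G_2=1065
G_2=1065  [base 4] 4^(4 + 1) + 2·4^2 + 2·4 + 1  →[4↦5]→  5^(5 + 1) + 2·5^2 + 2·5 + 1 = 15686  −1 ⇒ G_3=15685
G_3=15685  [base 5] 5^(5 + 1) + 2·5^2 + 2·5  →[5↦6]→  6^(6 + 1) + 2·6^2 + 2·6 = 280020  −1 ⇒ G_4=280019

264334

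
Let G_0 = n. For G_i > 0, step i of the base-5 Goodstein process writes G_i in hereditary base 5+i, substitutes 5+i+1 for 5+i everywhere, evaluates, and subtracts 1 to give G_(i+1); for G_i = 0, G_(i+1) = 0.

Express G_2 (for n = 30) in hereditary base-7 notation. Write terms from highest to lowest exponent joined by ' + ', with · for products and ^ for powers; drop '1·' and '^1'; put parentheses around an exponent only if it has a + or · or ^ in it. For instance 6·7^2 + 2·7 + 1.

i=0: 30 = 5^2 + 5 (b=5); 5→6: 6^2 + 6 = 42; 42−1 = 41
i=1: 41 = 6^2 + 5 (b=6); 6→7: 7^2 + 5 = 54; 54−1 = 53
i=2: 53 = 7^2 + 4 (b=7); 7→8: 8^2 + 4 = 68; 68−1 = 67

7^2 + 4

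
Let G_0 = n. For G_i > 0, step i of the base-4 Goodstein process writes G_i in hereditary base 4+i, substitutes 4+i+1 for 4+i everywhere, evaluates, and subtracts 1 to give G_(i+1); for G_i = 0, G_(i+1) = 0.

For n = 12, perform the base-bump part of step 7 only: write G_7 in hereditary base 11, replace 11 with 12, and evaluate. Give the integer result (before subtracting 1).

20

G_0 = 12. HB_4(12) = 3·4. Bump = 15. G_1 = 14.
G_1 = 14. HB_5(14) = 2·5 + 4. Bump = 16. G_2 = 15.
G_2 = 15. HB_6(15) = 2·6 + 3. Bump = 17. G_3 = 16.
G_3 = 16. HB_7(16) = 2·7 + 2. Bump = 18. G_4 = 17.
G_4 = 17. HB_8(17) = 2·8 + 1. Bump = 19. G_5 = 18.
G_5 = 18. HB_9(18) = 2·9. Bump = 20. G_6 = 19.
G_6 = 19. HB_10(19) = 10 + 9. Bump = 20. G_7 = 19.
G_7 = 19. HB_11(19) = 11 + 8. Bump = 20. G_8 = 19.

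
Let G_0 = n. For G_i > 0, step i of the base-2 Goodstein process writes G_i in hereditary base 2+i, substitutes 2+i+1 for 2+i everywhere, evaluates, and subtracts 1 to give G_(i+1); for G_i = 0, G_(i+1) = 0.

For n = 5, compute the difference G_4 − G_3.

G_0=5  [base 2] 2^2 + 1  →[2↦3]→  3^3 + 1 = 28  −1 ⇒ G_1=27
G_1=27  [base 3] 3^3  →[3↦4]→  4^4 = 256  −1 ⇒ G_2=255
G_2=255  [base 4] 3·4^3 + 3·4^2 + 3·4 + 3  →[4↦5]→  3·5^3 + 3·5^2 + 3·5 + 3 = 468  −1 ⇒ G_3=467
G_3=467  [base 5] 3·5^3 + 3·5^2 + 3·5 + 2  →[5↦6]→  3·6^3 + 3·6^2 + 3·6 + 2 = 776  −1 ⇒ G_4=775

308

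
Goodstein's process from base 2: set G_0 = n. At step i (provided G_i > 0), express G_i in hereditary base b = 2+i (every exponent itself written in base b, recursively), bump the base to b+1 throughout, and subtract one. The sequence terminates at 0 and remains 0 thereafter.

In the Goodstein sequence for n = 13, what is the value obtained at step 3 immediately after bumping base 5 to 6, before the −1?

G_0 = 13. HB_2(13) = 2^(2 + 1) + 2^2 + 1. Bump = 109. G_1 = 108.
G_1 = 108. HB_3(108) = 3^(3 + 1) + 3^3. Bump = 1280. G_2 = 1279.
G_2 = 1279. HB_4(1279) = 4^(4 + 1) + 3·4^3 + 3·4^2 + 3·4 + 3. Bump = 16093. G_3 = 16092.

280712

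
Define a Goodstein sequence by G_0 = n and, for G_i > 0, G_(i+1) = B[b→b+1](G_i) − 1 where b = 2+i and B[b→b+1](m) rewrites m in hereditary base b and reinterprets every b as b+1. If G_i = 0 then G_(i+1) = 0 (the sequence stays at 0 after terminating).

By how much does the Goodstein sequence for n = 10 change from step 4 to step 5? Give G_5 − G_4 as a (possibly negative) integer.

3935819

base 2: 10 = 2^(2 + 1) + 2; at 3: 3^(3 + 1) + 3 = 84; next = 83
base 3: 83 = 3^(3 + 1) + 2; at 4: 4^(4 + 1) + 2 = 1026; next = 1025
base 4: 1025 = 4^(4 + 1) + 1; at 5: 5^(5 + 1) + 1 = 15626; next = 15625
base 5: 15625 = 5^(5 + 1); at 6: 6^(6 + 1) = 279936; next = 279935
base 6: 279935 = 5·6^6 + 5·6^5 + 5·6^4 + 5·6^3 + 5·6^2 + 5·6 + 5; at 7: 5·7^7 + 5·7^5 + 5·7^4 + 5·7^3 + 5·7^2 + 5·7 + 5 = 4215755; next = 4215754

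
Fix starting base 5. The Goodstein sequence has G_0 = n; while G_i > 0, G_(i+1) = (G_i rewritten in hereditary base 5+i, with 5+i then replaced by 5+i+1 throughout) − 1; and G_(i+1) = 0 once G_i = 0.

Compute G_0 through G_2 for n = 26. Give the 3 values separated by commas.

i=0: 26 = 5^2 + 1 (b=5); 5→6: 6^2 + 1 = 37; 37−1 = 36
i=1: 36 = 6^2 (b=6); 6→7: 7^2 = 49; 49−1 = 48

26, 36, 48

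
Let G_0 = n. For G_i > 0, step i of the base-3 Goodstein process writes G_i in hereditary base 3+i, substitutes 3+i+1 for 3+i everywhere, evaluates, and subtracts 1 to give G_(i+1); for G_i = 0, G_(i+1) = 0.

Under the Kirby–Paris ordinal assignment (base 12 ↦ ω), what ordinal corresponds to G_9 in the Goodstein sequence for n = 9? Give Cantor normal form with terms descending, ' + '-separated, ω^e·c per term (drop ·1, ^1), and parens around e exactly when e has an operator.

G_0=9  [base 3] 3^2  →[3↦4]→  4^2 = 16  −1 ⇒ G_1=15
G_1=15  [base 4] 3·4 + 3  →[4↦5]→  3·5 + 3 = 18  −1 ⇒ G_2=17
G_2=17  [base 5] 3·5 + 2  →[5↦6]→  3·6 + 2 = 20  −1 ⇒ G_3=19
G_3=19  [base 6] 3·6 + 1  →[6↦7]→  3·7 + 1 = 22  −1 ⇒ G_4=21
G_4=21  [base 7] 3·7  →[7↦8]→  3·8 = 24  −1 ⇒ G_5=23
G_5=23  [base 8] 2·8 + 7  →[8↦9]→  2·9 + 7 = 25  −1 ⇒ G_6=24
G_6=24  [base 9] 2·9 + 6  →[9↦10]→  2·10 + 6 = 26  −1 ⇒ G_7=25
G_7=25  [base 10] 2·10 + 5  →[10↦11]→  2·11 + 5 = 27  −1 ⇒ G_8=26
G_8=26  [base 11] 2·11 + 4  →[11↦12]→  2·12 + 4 = 28  −1 ⇒ G_9=27

ω·2 + 3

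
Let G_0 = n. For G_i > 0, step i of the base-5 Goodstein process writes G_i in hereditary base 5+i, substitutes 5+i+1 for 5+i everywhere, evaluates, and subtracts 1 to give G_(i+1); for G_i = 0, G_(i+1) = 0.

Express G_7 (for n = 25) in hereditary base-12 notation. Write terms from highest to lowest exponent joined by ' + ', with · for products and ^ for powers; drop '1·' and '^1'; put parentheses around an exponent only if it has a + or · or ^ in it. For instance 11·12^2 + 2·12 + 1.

4·12 + 11

[0] 25 ≡ 5^2 (base 5). Lift 6: 36. −1: 35.
[1] 35 ≡ 5·6 + 5 (base 6). Lift 7: 40. −1: 39.
[2] 39 ≡ 5·7 + 4 (base 7). Lift 8: 44. −1: 43.
[3] 43 ≡ 5·8 + 3 (base 8). Lift 9: 48. −1: 47.
[4] 47 ≡ 5·9 + 2 (base 9). Lift 10: 52. −1: 51.
[5] 51 ≡ 5·10 + 1 (base 10). Lift 11: 56. −1: 55.
[6] 55 ≡ 5·11 (base 11). Lift 12: 60. −1: 59.
[7] 59 ≡ 4·12 + 11 (base 12). Lift 13: 63. −1: 62.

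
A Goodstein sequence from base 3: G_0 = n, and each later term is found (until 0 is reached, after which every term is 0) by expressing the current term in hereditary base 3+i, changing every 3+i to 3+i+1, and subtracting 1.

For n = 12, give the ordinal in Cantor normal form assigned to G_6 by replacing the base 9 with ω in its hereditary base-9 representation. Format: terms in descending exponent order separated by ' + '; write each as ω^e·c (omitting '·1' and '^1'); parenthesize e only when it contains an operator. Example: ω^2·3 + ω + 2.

ω·7 + 6

i=0: 12 = 3^2 + 3 (b=3); 3→4: 4^2 + 4 = 20; 20−1 = 19
i=1: 19 = 4^2 + 3 (b=4); 4→5: 5^2 + 3 = 28; 28−1 = 27
i=2: 27 = 5^2 + 2 (b=5); 5→6: 6^2 + 2 = 38; 38−1 = 37
i=3: 37 = 6^2 + 1 (b=6); 6→7: 7^2 + 1 = 50; 50−1 = 49
i=4: 49 = 7^2 (b=7); 7→8: 8^2 = 64; 64−1 = 63
i=5: 63 = 7·8 + 7 (b=8); 8→9: 7·9 + 7 = 70; 70−1 = 69
i=6: 69 = 7·9 + 6 (b=9); 9→10: 7·10 + 6 = 76; 76−1 = 75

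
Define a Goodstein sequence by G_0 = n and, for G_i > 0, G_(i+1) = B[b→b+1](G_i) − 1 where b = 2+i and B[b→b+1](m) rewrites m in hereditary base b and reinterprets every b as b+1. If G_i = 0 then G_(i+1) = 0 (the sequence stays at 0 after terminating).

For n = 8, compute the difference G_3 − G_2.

G_0 = 8. HB_2(8) = 2^(2 + 1). Bump = 81. G_1 = 80.
G_1 = 80. HB_3(80) = 2·3^3 + 2·3^2 + 2·3 + 2. Bump = 554. G_2 = 553.
G_2 = 553. HB_4(553) = 2·4^4 + 2·4^2 + 2·4 + 1. Bump = 6311. G_3 = 6310.

5757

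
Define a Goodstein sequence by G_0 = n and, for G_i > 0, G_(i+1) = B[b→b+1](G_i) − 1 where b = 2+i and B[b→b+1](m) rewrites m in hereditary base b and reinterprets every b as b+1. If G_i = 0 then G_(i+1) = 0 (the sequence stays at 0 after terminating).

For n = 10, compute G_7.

base 2: 10 = 2^(2 + 1) + 2; at 3: 3^(3 + 1) + 3 = 84; next = 83
base 3: 83 = 3^(3 + 1) + 2; at 4: 4^(4 + 1) + 2 = 1026; next = 1025
base 4: 1025 = 4^(4 + 1) + 1; at 5: 5^(5 + 1) + 1 = 15626; next = 15625
base 5: 15625 = 5^(5 + 1); at 6: 6^(6 + 1) = 279936; next = 279935
base 6: 279935 = 5·6^6 + 5·6^5 + 5·6^4 + 5·6^3 + 5·6^2 + 5·6 + 5; at 7: 5·7^7 + 5·7^5 + 5·7^4 + 5·7^3 + 5·7^2 + 5·7 + 5 = 4215755; next = 4215754
base 7: 4215754 = 5·7^7 + 5·7^5 + 5·7^4 + 5·7^3 + 5·7^2 + 5·7 + 4; at 8: 5·8^8 + 5·8^5 + 5·8^4 + 5·8^3 + 5·8^2 + 5·8 + 4 = 84073324; next = 84073323
base 8: 84073323 = 5·8^8 + 5·8^5 + 5·8^4 + 5·8^3 + 5·8^2 + 5·8 + 3; at 9: 5·9^9 + 5·9^5 + 5·9^4 + 5·9^3 + 5·9^2 + 5·9 + 3 = 1937434593; next = 1937434592

1937434592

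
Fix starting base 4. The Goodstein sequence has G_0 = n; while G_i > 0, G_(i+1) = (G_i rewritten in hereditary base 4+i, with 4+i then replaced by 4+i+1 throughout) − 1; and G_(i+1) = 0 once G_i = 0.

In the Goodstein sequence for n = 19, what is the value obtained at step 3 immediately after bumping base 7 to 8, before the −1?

19 —HB4→ 4^2 + 3 —bump→ 5^2 + 3 = 28 —(−1)→ 27
27 —HB5→ 5^2 + 2 —bump→ 6^2 + 2 = 38 —(−1)→ 37
37 —HB6→ 6^2 + 1 —bump→ 7^2 + 1 = 50 —(−1)→ 49
49 —HB7→ 7^2 —bump→ 8^2 = 64 —(−1)→ 63

64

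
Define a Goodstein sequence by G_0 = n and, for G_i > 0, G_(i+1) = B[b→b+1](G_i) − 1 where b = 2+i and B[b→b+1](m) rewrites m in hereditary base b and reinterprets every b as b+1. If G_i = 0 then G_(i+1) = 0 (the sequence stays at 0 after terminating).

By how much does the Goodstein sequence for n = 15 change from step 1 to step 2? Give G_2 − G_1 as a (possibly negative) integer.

G_0 = 15. HB_2(15) = 2^(2 + 1) + 2^2 + 2 + 1. Bump = 112. G_1 = 111.
G_1 = 111. HB_3(111) = 3^(3 + 1) + 3^3 + 3. Bump = 1284. G_2 = 1283.

1172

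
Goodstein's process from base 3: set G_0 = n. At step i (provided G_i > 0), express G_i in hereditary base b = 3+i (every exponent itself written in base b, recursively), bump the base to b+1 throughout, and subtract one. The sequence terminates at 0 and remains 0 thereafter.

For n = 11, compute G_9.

i=0: 11 = 3^2 + 2 (b=3); 3→4: 4^2 + 2 = 18; 18−1 = 17
i=1: 17 = 4^2 + 1 (b=4); 4→5: 5^2 + 1 = 26; 26−1 = 25
i=2: 25 = 5^2 (b=5); 5→6: 6^2 = 36; 36−1 = 35
i=3: 35 = 5·6 + 5 (b=6); 6→7: 5·7 + 5 = 40; 40−1 = 39
i=4: 39 = 5·7 + 4 (b=7); 7→8: 5·8 + 4 = 44; 44−1 = 43
i=5: 43 = 5·8 + 3 (b=8); 8→9: 5·9 + 3 = 48; 48−1 = 47
i=6: 47 = 5·9 + 2 (b=9); 9→10: 5·10 + 2 = 52; 52−1 = 51
i=7: 51 = 5·10 + 1 (b=10); 10→11: 5·11 + 1 = 56; 56−1 = 55
i=8: 55 = 5·11 (b=11); 11→12: 5·12 = 60; 60−1 = 59

59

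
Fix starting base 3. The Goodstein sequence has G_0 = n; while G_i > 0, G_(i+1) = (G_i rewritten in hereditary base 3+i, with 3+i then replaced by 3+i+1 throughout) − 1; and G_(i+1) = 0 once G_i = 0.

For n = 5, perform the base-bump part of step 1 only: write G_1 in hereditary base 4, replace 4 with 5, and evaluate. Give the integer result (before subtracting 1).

(0) 5|_3 = 3 + 2 ↦ 4 + 2|_4 = 6 ⇒ 5
(1) 5|_4 = 4 + 1 ↦ 5 + 1|_5 = 6 ⇒ 5

6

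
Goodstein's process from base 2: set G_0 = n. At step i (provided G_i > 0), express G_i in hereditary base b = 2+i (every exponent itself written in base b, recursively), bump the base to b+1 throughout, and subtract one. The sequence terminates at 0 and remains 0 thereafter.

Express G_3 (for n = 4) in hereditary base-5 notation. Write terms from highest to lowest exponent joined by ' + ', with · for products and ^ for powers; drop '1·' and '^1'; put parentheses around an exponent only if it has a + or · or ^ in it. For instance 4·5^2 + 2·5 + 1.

[0] 4 ≡ 2^2 (base 2). Lift 3: 27. −1: 26.
[1] 26 ≡ 2·3^2 + 2·3 + 2 (base 3). Lift 4: 42. −1: 41.
[2] 41 ≡ 2·4^2 + 2·4 + 1 (base 4). Lift 5: 61. −1: 60.
[3] 60 ≡ 2·5^2 + 2·5 (base 5). Lift 6: 84. −1: 83.

2·5^2 + 2·5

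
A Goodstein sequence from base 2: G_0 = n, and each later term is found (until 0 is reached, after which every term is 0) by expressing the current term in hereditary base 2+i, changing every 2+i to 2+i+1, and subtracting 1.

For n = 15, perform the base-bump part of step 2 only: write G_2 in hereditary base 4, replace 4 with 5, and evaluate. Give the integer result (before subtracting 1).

18753

[0] 15 ≡ 2^(2 + 1) + 2^2 + 2 + 1 (base 2). Lift 3: 112. −1: 111.
[1] 111 ≡ 3^(3 + 1) + 3^3 + 3 (base 3). Lift 4: 1284. −1: 1283.
[2] 1283 ≡ 4^(4 + 1) + 4^4 + 3 (base 4). Lift 5: 18753. −1: 18752.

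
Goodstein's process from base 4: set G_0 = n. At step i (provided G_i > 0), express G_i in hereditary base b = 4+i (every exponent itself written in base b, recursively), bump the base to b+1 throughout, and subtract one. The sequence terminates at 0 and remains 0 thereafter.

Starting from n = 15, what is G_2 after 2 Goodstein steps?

step 0: 15 = 3·4 + 3; sub 5 for 4: 3·5 + 3; = 18; G_1 = 18−1 = 17
step 1: 17 = 3·5 + 2; sub 6 for 5: 3·6 + 2; = 20; G_2 = 20−1 = 19
step 2: 19 = 3·6 + 1; sub 7 for 6: 3·7 + 1; = 22; G_3 = 22−1 = 21

19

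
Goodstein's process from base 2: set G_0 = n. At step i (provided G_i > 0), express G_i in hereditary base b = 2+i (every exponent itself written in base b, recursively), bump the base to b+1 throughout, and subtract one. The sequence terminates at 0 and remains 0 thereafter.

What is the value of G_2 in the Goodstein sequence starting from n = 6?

257

6 —HB2→ 2^2 + 2 —bump→ 3^3 + 3 = 30 —(−1)→ 29
29 —HB3→ 3^3 + 2 —bump→ 4^4 + 2 = 258 —(−1)→ 257
257 —HB4→ 4^4 + 1 —bump→ 5^5 + 1 = 3126 —(−1)→ 3125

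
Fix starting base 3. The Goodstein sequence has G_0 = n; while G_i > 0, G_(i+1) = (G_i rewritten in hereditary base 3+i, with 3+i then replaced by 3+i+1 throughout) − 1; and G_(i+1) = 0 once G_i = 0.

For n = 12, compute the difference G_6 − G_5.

6

[0] 12 ≡ 3^2 + 3 (base 3). Lift 4: 20. −1: 19.
[1] 19 ≡ 4^2 + 3 (base 4). Lift 5: 28. −1: 27.
[2] 27 ≡ 5^2 + 2 (base 5). Lift 6: 38. −1: 37.
[3] 37 ≡ 6^2 + 1 (base 6). Lift 7: 50. −1: 49.
[4] 49 ≡ 7^2 (base 7). Lift 8: 64. −1: 63.
[5] 63 ≡ 7·8 + 7 (base 8). Lift 9: 70. −1: 69.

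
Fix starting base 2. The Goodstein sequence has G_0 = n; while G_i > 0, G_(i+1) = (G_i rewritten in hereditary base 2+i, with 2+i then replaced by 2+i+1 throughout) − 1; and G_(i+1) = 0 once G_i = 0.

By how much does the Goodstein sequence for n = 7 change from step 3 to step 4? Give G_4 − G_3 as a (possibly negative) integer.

43530

step 0: 7 = 2^2 + 2 + 1; sub 3 for 2: 3^3 + 3 + 1; = 31; G_1 = 31−1 = 30
step 1: 30 = 3^3 + 3; sub 4 for 3: 4^4 + 4; = 260; G_2 = 260−1 = 259
step 2: 259 = 4^4 + 3; sub 5 for 4: 5^5 + 3; = 3128; G_3 = 3128−1 = 3127
step 3: 3127 = 5^5 + 2; sub 6 for 5: 6^6 + 2; = 46658; G_4 = 46658−1 = 46657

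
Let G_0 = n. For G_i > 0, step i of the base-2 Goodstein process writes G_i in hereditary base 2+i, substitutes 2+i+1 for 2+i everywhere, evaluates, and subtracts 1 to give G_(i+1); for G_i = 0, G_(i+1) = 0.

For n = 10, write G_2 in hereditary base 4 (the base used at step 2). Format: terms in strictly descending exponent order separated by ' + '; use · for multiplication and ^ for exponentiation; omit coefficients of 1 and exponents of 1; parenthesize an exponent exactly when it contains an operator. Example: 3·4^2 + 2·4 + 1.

4^(4 + 1) + 1

base 2: 10 = 2^(2 + 1) + 2; at 3: 3^(3 + 1) + 3 = 84; next = 83
base 3: 83 = 3^(3 + 1) + 2; at 4: 4^(4 + 1) + 2 = 1026; next = 1025
base 4: 1025 = 4^(4 + 1) + 1; at 5: 5^(5 + 1) + 1 = 15626; next = 15625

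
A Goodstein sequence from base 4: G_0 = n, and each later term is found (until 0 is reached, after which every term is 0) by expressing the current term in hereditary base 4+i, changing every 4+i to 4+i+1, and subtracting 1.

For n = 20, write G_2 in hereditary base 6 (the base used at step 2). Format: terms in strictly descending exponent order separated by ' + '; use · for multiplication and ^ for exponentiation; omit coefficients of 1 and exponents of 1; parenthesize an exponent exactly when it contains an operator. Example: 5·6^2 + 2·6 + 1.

6^2 + 3

20 —HB4→ 4^2 + 4 —bump→ 5^2 + 5 = 30 —(−1)→ 29
29 —HB5→ 5^2 + 4 —bump→ 6^2 + 4 = 40 —(−1)→ 39
39 —HB6→ 6^2 + 3 —bump→ 7^2 + 3 = 52 —(−1)→ 51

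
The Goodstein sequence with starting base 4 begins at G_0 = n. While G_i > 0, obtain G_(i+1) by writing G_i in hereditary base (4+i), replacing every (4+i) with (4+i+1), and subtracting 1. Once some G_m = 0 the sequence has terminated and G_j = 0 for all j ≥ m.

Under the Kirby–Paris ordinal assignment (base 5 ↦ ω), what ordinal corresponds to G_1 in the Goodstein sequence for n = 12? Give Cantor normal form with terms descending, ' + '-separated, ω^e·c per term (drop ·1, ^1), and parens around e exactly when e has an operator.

step 0: 12 = 3·4; sub 5 for 4: 3·5; = 15; G_1 = 15−1 = 14
step 1: 14 = 2·5 + 4; sub 6 for 5: 2·6 + 4; = 16; G_2 = 16−1 = 15

ω·2 + 4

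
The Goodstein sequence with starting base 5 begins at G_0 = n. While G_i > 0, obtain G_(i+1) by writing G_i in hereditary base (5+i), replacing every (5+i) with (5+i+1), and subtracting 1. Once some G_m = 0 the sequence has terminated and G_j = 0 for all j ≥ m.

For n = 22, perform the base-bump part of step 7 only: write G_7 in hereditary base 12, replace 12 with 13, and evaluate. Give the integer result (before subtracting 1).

42

[0] 22 ≡ 4·5 + 2 (base 5). Lift 6: 26. −1: 25.
[1] 25 ≡ 4·6 + 1 (base 6). Lift 7: 29. −1: 28.
[2] 28 ≡ 4·7 (base 7). Lift 8: 32. −1: 31.
[3] 31 ≡ 3·8 + 7 (base 8). Lift 9: 34. −1: 33.
[4] 33 ≡ 3·9 + 6 (base 9). Lift 10: 36. −1: 35.
[5] 35 ≡ 3·10 + 5 (base 10). Lift 11: 38. −1: 37.
[6] 37 ≡ 3·11 + 4 (base 11). Lift 12: 40. −1: 39.
[7] 39 ≡ 3·12 + 3 (base 12). Lift 13: 42. −1: 41.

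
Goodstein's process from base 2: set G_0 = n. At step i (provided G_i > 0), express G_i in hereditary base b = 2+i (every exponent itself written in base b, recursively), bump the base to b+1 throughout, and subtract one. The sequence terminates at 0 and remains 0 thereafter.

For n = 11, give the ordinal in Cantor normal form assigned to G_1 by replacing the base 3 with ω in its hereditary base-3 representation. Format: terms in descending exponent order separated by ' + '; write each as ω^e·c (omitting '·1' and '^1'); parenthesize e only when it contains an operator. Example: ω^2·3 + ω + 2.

ω^(ω + 1) + ω

G_0=11  [base 2] 2^(2 + 1) + 2 + 1  →[2↦3]→  3^(3 + 1) + 3 + 1 = 85  −1 ⇒ G_1=84
G_1=84  [base 3] 3^(3 + 1) + 3  →[3↦4]→  4^(4 + 1) + 4 = 1028  −1 ⇒ G_2=1027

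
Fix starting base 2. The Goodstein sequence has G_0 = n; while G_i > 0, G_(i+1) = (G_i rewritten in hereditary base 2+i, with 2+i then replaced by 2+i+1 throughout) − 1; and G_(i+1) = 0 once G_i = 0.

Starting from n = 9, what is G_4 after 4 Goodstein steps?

9 —HB2→ 2^(2 + 1) + 1 —bump→ 3^(3 + 1) + 1 = 82 —(−1)→ 81
81 —HB3→ 3^(3 + 1) —bump→ 4^(4 + 1) = 1024 —(−1)→ 1023
1023 —HB4→ 3·4^4 + 3·4^3 + 3·4^2 + 3·4 + 3 —bump→ 3·5^5 + 3·5^3 + 3·5^2 + 3·5 + 3 = 9843 —(−1)→ 9842
9842 —HB5→ 3·5^5 + 3·5^3 + 3·5^2 + 3·5 + 2 —bump→ 3·6^6 + 3·6^3 + 3·6^2 + 3·6 + 2 = 140744 —(−1)→ 140743
140743 —HB6→ 3·6^6 + 3·6^3 + 3·6^2 + 3·6 + 1 —bump→ 3·7^7 + 3·7^3 + 3·7^2 + 3·7 + 1 = 2471827 —(−1)→ 2471826

140743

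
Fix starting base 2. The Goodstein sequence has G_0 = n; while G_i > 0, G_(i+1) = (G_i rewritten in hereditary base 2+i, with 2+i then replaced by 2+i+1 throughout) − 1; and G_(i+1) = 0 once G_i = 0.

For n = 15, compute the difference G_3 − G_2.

17469

(0) 15|_2 = 2^(2 + 1) + 2^2 + 2 + 1 ↦ 3^(3 + 1) + 3^3 + 3 + 1|_3 = 112 ⇒ 111
(1) 111|_3 = 3^(3 + 1) + 3^3 + 3 ↦ 4^(4 + 1) + 4^4 + 4|_4 = 1284 ⇒ 1283
(2) 1283|_4 = 4^(4 + 1) + 4^4 + 3 ↦ 5^(5 + 1) + 5^5 + 3|_5 = 18753 ⇒ 18752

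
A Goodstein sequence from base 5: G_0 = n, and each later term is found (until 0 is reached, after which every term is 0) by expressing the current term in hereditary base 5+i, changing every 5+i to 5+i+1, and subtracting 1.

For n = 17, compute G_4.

24

G_0=17  [base 5] 3·5 + 2  →[5↦6]→  3·6 + 2 = 20  −1 ⇒ G_1=19
G_1=19  [base 6] 3·6 + 1  →[6↦7]→  3·7 + 1 = 22  −1 ⇒ G_2=21
G_2=21  [base 7] 3·7  →[7↦8]→  3·8 = 24  −1 ⇒ G_3=23
G_3=23  [base 8] 2·8 + 7  →[8↦9]→  2·9 + 7 = 25  −1 ⇒ G_4=24
G_4=24  [base 9] 2·9 + 6  →[9↦10]→  2·10 + 6 = 26  −1 ⇒ G_5=25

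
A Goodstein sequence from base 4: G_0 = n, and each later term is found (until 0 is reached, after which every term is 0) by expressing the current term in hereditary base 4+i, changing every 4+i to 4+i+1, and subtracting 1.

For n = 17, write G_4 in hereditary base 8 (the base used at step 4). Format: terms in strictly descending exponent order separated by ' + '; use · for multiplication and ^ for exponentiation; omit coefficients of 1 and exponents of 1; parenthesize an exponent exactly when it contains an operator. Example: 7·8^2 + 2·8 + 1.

G_0=17  [base 4] 4^2 + 1  →[4↦5]→  5^2 + 1 = 26  −1 ⇒ G_1=25
G_1=25  [base 5] 5^2  →[5↦6]→  6^2 = 36  −1 ⇒ G_2=35
G_2=35  [base 6] 5·6 + 5  →[6↦7]→  5·7 + 5 = 40  −1 ⇒ G_3=39
G_3=39  [base 7] 5·7 + 4  →[7↦8]→  5·8 + 4 = 44  −1 ⇒ G_4=43

5·8 + 3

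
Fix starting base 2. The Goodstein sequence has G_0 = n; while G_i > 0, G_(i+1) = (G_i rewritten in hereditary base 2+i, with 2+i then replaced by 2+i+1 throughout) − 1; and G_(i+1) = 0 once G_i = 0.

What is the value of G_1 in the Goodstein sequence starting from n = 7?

30

i=0: 7 = 2^2 + 2 + 1 (b=2); 2→3: 3^3 + 3 + 1 = 31; 31−1 = 30
i=1: 30 = 3^3 + 3 (b=3); 3→4: 4^4 + 4 = 260; 260−1 = 259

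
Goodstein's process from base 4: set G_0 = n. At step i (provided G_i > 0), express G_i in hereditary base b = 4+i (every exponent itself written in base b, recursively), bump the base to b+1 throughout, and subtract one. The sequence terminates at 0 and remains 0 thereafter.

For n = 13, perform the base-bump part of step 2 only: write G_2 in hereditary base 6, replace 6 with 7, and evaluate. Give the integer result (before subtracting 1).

19

i=0: 13 = 3·4 + 1 (b=4); 4→5: 3·5 + 1 = 16; 16−1 = 15
i=1: 15 = 3·5 (b=5); 5→6: 3·6 = 18; 18−1 = 17
i=2: 17 = 2·6 + 5 (b=6); 6→7: 2·7 + 5 = 19; 19−1 = 18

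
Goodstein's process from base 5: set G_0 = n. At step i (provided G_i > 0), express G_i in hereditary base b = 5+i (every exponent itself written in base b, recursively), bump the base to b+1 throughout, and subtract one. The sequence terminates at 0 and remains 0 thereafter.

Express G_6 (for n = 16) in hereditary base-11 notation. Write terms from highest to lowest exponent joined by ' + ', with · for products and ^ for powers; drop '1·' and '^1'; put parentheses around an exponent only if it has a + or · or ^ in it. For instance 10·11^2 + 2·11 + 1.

2·11 + 2

base 5: 16 = 3·5 + 1; at 6: 3·6 + 1 = 19; next = 18
base 6: 18 = 3·6; at 7: 3·7 = 21; next = 20
base 7: 20 = 2·7 + 6; at 8: 2·8 + 6 = 22; next = 21
base 8: 21 = 2·8 + 5; at 9: 2·9 + 5 = 23; next = 22
base 9: 22 = 2·9 + 4; at 10: 2·10 + 4 = 24; next = 23
base 10: 23 = 2·10 + 3; at 11: 2·11 + 3 = 25; next = 24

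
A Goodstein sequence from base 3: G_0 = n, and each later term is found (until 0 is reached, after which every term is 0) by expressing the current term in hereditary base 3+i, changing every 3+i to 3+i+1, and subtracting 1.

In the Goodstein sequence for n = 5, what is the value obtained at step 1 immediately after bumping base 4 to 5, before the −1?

6

base 3: 5 = 3 + 2; at 4: 4 + 2 = 6; next = 5
base 4: 5 = 4 + 1; at 5: 5 + 1 = 6; next = 5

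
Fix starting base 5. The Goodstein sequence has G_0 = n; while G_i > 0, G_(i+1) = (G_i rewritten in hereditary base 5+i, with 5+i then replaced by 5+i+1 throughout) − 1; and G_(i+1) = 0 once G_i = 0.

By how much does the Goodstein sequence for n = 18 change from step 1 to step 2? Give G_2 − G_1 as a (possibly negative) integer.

2

18 —HB5→ 3·5 + 3 —bump→ 3·6 + 3 = 21 —(−1)→ 20
20 —HB6→ 3·6 + 2 —bump→ 3·7 + 2 = 23 —(−1)→ 22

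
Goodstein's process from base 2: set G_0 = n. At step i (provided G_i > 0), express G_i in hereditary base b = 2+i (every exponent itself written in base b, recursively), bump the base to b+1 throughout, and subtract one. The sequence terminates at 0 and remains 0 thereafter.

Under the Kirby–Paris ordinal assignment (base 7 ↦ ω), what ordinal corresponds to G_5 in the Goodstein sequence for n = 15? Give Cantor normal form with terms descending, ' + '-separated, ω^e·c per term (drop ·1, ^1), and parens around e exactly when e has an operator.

ω^(ω + 1) + ω^ω

i=0: 15 = 2^(2 + 1) + 2^2 + 2 + 1 (b=2); 2→3: 3^(3 + 1) + 3^3 + 3 + 1 = 112; 112−1 = 111
i=1: 111 = 3^(3 + 1) + 3^3 + 3 (b=3); 3→4: 4^(4 + 1) + 4^4 + 4 = 1284; 1284−1 = 1283
i=2: 1283 = 4^(4 + 1) + 4^4 + 3 (b=4); 4→5: 5^(5 + 1) + 5^5 + 3 = 18753; 18753−1 = 18752
i=3: 18752 = 5^(5 + 1) + 5^5 + 2 (b=5); 5→6: 6^(6 + 1) + 6^6 + 2 = 326594; 326594−1 = 326593
i=4: 326593 = 6^(6 + 1) + 6^6 + 1 (b=6); 6→7: 7^(7 + 1) + 7^7 + 1 = 6588345; 6588345−1 = 6588344
i=5: 6588344 = 7^(7 + 1) + 7^7 (b=7); 7→8: 8^(8 + 1) + 8^8 = 150994944; 150994944−1 = 150994943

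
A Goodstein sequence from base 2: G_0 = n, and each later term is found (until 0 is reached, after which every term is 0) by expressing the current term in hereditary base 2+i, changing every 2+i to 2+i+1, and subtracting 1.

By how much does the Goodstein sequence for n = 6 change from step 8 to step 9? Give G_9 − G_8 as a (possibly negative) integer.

330224

base 2: 6 = 2^2 + 2; at 3: 3^3 + 3 = 30; next = 29
base 3: 29 = 3^3 + 2; at 4: 4^4 + 2 = 258; next = 257
base 4: 257 = 4^4 + 1; at 5: 5^5 + 1 = 3126; next = 3125
base 5: 3125 = 5^5; at 6: 6^6 = 46656; next = 46655
base 6: 46655 = 5·6^5 + 5·6^4 + 5·6^3 + 5·6^2 + 5·6 + 5; at 7: 5·7^5 + 5·7^4 + 5·7^3 + 5·7^2 + 5·7 + 5 = 98040; next = 98039
base 7: 98039 = 5·7^5 + 5·7^4 + 5·7^3 + 5·7^2 + 5·7 + 4; at 8: 5·8^5 + 5·8^4 + 5·8^3 + 5·8^2 + 5·8 + 4 = 187244; next = 187243
base 8: 187243 = 5·8^5 + 5·8^4 + 5·8^3 + 5·8^2 + 5·8 + 3; at 9: 5·9^5 + 5·9^4 + 5·9^3 + 5·9^2 + 5·9 + 3 = 332148; next = 332147
base 9: 332147 = 5·9^5 + 5·9^4 + 5·9^3 + 5·9^2 + 5·9 + 2; at 10: 5·10^5 + 5·10^4 + 5·10^3 + 5·10^2 + 5·10 + 2 = 555552; next = 555551
base 10: 555551 = 5·10^5 + 5·10^4 + 5·10^3 + 5·10^2 + 5·10 + 1; at 11: 5·11^5 + 5·11^4 + 5·11^3 + 5·11^2 + 5·11 + 1 = 885776; next = 885775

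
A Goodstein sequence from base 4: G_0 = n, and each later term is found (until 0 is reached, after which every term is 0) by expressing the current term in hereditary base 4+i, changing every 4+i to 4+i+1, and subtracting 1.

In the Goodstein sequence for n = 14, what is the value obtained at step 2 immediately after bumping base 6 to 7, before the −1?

21

G_0=14  [base 4] 3·4 + 2  →[4↦5]→  3·5 + 2 = 17  −1 ⇒ G_1=16
G_1=16  [base 5] 3·5 + 1  →[5↦6]→  3·6 + 1 = 19  −1 ⇒ G_2=18
G_2=18  [base 6] 3·6  →[6↦7]→  3·7 = 21  −1 ⇒ G_3=20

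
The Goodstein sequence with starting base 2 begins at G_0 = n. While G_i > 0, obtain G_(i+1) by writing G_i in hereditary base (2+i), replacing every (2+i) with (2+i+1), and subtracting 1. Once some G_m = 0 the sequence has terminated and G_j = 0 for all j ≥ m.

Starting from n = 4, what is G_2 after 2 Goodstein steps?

(0) 4|_2 = 2^2 ↦ 3^3|_3 = 27 ⇒ 26
(1) 26|_3 = 2·3^2 + 2·3 + 2 ↦ 2·4^2 + 2·4 + 2|_4 = 42 ⇒ 41

41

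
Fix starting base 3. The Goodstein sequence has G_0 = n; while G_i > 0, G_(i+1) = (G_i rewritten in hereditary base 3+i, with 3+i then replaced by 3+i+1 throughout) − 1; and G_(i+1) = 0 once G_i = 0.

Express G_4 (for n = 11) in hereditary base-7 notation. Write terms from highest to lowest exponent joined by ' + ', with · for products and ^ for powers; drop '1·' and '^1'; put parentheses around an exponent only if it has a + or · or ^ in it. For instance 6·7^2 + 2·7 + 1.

5·7 + 4

G_0=11  [base 3] 3^2 + 2  →[3↦4]→  4^2 + 2 = 18  −1 ⇒ G_1=17
G_1=17  [base 4] 4^2 + 1  →[4↦5]→  5^2 + 1 = 26  −1 ⇒ G_2=25
G_2=25  [base 5] 5^2  →[5↦6]→  6^2 = 36  −1 ⇒ G_3=35
G_3=35  [base 6] 5·6 + 5  →[6↦7]→  5·7 + 5 = 40  −1 ⇒ G_4=39
G_4=39  [base 7] 5·7 + 4  →[7↦8]→  5·8 + 4 = 44  −1 ⇒ G_5=43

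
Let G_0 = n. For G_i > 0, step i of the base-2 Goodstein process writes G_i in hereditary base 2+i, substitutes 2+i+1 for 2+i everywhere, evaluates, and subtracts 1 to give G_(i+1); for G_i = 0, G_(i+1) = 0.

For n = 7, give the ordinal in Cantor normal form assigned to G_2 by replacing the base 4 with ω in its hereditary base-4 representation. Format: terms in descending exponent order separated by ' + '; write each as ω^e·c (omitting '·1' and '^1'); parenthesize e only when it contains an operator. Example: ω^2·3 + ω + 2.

ω^ω + 3

[0] 7 ≡ 2^2 + 2 + 1 (base 2). Lift 3: 31. −1: 30.
[1] 30 ≡ 3^3 + 3 (base 3). Lift 4: 260. −1: 259.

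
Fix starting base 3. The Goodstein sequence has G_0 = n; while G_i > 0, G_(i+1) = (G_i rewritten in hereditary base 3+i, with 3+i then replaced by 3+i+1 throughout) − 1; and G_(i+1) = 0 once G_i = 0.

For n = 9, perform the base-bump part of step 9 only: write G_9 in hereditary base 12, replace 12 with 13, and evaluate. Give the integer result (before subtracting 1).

base 3: 9 = 3^2; at 4: 4^2 = 16; next = 15
base 4: 15 = 3·4 + 3; at 5: 3·5 + 3 = 18; next = 17
base 5: 17 = 3·5 + 2; at 6: 3·6 + 2 = 20; next = 19
base 6: 19 = 3·6 + 1; at 7: 3·7 + 1 = 22; next = 21
base 7: 21 = 3·7; at 8: 3·8 = 24; next = 23
base 8: 23 = 2·8 + 7; at 9: 2·9 + 7 = 25; next = 24
base 9: 24 = 2·9 + 6; at 10: 2·10 + 6 = 26; next = 25
base 10: 25 = 2·10 + 5; at 11: 2·11 + 5 = 27; next = 26
base 11: 26 = 2·11 + 4; at 12: 2·12 + 4 = 28; next = 27

29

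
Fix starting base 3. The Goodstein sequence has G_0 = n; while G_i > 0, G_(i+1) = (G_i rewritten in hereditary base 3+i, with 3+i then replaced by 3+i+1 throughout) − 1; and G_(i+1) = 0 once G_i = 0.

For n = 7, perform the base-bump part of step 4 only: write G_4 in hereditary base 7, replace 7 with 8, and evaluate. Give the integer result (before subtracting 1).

10

i=0: 7 = 2·3 + 1 (b=3); 3→4: 2·4 + 1 = 9; 9−1 = 8
i=1: 8 = 2·4 (b=4); 4→5: 2·5 = 10; 10−1 = 9
i=2: 9 = 5 + 4 (b=5); 5→6: 6 + 4 = 10; 10−1 = 9
i=3: 9 = 6 + 3 (b=6); 6→7: 7 + 3 = 10; 10−1 = 9
i=4: 9 = 7 + 2 (b=7); 7→8: 8 + 2 = 10; 10−1 = 9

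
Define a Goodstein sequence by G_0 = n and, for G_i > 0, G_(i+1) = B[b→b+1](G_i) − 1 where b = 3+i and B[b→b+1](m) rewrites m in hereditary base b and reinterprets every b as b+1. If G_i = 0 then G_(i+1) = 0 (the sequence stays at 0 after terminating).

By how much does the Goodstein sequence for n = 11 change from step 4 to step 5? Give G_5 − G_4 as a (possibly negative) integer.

step 0: 11 = 3^2 + 2; sub 4 for 3: 4^2 + 2; = 18; G_1 = 18−1 = 17
step 1: 17 = 4^2 + 1; sub 5 for 4: 5^2 + 1; = 26; G_2 = 26−1 = 25
step 2: 25 = 5^2; sub 6 for 5: 6^2; = 36; G_3 = 36−1 = 35
step 3: 35 = 5·6 + 5; sub 7 for 6: 5·7 + 5; = 40; G_4 = 40−1 = 39
step 4: 39 = 5·7 + 4; sub 8 for 7: 5·8 + 4; = 44; G_5 = 44−1 = 43

4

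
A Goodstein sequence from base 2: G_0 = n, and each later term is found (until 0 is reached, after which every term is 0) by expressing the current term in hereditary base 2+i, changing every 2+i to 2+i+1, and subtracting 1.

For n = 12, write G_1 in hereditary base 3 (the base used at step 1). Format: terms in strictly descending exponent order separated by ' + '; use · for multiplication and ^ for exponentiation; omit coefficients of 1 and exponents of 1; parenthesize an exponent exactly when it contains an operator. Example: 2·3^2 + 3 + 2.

3^(3 + 1) + 2·3^2 + 2·3 + 2

12 —HB2→ 2^(2 + 1) + 2^2 —bump→ 3^(3 + 1) + 3^3 = 108 —(−1)→ 107
107 —HB3→ 3^(3 + 1) + 2·3^2 + 2·3 + 2 —bump→ 4^(4 + 1) + 2·4^2 + 2·4 + 2 = 1066 —(−1)→ 1065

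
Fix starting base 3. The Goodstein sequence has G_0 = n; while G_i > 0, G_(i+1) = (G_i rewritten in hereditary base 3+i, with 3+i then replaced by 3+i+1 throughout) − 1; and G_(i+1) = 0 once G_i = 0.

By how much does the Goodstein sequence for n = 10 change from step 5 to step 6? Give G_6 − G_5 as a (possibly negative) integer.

3

G_0 = 10. HB_3(10) = 3^2 + 1. Bump = 17. G_1 = 16.
G_1 = 16. HB_4(16) = 4^2. Bump = 25. G_2 = 24.
G_2 = 24. HB_5(24) = 4·5 + 4. Bump = 28. G_3 = 27.
G_3 = 27. HB_6(27) = 4·6 + 3. Bump = 31. G_4 = 30.
G_4 = 30. HB_7(30) = 4·7 + 2. Bump = 34. G_5 = 33.
G_5 = 33. HB_8(33) = 4·8 + 1. Bump = 37. G_6 = 36.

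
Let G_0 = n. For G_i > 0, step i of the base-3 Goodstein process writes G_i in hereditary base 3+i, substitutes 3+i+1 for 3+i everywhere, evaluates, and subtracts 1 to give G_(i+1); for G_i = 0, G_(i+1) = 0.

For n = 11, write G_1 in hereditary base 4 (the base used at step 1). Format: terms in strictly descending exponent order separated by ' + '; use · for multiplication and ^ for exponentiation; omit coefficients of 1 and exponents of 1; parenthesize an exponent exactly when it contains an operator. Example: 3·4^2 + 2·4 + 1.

4^2 + 1

G_0=11  [base 3] 3^2 + 2  →[3↦4]→  4^2 + 2 = 18  −1 ⇒ G_1=17
G_1=17  [base 4] 4^2 + 1  →[4↦5]→  5^2 + 1 = 26  −1 ⇒ G_2=25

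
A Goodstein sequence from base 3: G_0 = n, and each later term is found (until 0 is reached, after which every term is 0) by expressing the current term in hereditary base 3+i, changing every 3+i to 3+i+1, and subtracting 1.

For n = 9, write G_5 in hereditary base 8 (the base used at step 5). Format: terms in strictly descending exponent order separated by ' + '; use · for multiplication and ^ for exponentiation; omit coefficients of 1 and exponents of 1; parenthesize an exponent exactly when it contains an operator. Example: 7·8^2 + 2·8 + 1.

G_0=9  [base 3] 3^2  →[3↦4]→  4^2 = 16  −1 ⇒ G_1=15
G_1=15  [base 4] 3·4 + 3  →[4↦5]→  3·5 + 3 = 18  −1 ⇒ G_2=17
G_2=17  [base 5] 3·5 + 2  →[5↦6]→  3·6 + 2 = 20  −1 ⇒ G_3=19
G_3=19  [base 6] 3·6 + 1  →[6↦7]→  3·7 + 1 = 22  −1 ⇒ G_4=21
G_4=21  [base 7] 3·7  →[7↦8]→  3·8 = 24  −1 ⇒ G_5=23
G_5=23  [base 8] 2·8 + 7  →[8↦9]→  2·9 + 7 = 25  −1 ⇒ G_6=24

2·8 + 7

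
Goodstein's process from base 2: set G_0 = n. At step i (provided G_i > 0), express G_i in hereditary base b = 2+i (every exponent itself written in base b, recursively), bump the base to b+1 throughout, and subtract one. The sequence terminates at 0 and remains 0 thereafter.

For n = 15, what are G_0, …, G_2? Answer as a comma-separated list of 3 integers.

G_0=15  [base 2] 2^(2 + 1) + 2^2 + 2 + 1  →[2↦3]→  3^(3 + 1) + 3^3 + 3 + 1 = 112  −1 ⇒ G_1=111
G_1=111  [base 3] 3^(3 + 1) + 3^3 + 3  →[3↦4]→  4^(4 + 1) + 4^4 + 4 = 1284  −1 ⇒ G_2=1283

15, 111, 1283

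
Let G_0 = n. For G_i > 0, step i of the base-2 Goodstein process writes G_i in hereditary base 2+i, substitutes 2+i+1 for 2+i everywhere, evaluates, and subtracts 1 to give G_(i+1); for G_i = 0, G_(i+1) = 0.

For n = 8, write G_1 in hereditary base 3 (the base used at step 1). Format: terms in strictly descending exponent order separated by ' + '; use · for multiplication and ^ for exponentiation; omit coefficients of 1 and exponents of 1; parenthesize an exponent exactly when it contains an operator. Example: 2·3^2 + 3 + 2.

(0) 8|_2 = 2^(2 + 1) ↦ 3^(3 + 1)|_3 = 81 ⇒ 80
(1) 80|_3 = 2·3^3 + 2·3^2 + 2·3 + 2 ↦ 2·4^4 + 2·4^2 + 2·4 + 2|_4 = 554 ⇒ 553

2·3^3 + 2·3^2 + 2·3 + 2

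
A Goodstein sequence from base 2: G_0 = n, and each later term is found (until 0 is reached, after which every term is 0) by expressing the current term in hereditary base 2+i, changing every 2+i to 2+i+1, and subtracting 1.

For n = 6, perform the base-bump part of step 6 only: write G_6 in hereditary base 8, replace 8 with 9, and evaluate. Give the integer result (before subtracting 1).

i=0: 6 = 2^2 + 2 (b=2); 2→3: 3^3 + 3 = 30; 30−1 = 29
i=1: 29 = 3^3 + 2 (b=3); 3→4: 4^4 + 2 = 258; 258−1 = 257
i=2: 257 = 4^4 + 1 (b=4); 4→5: 5^5 + 1 = 3126; 3126−1 = 3125
i=3: 3125 = 5^5 (b=5); 5→6: 6^6 = 46656; 46656−1 = 46655
i=4: 46655 = 5·6^5 + 5·6^4 + 5·6^3 + 5·6^2 + 5·6 + 5 (b=6); 6→7: 5·7^5 + 5·7^4 + 5·7^3 + 5·7^2 + 5·7 + 5 = 98040; 98040−1 = 98039
i=5: 98039 = 5·7^5 + 5·7^4 + 5·7^3 + 5·7^2 + 5·7 + 4 (b=7); 7→8: 5·8^5 + 5·8^4 + 5·8^3 + 5·8^2 + 5·8 + 4 = 187244; 187244−1 = 187243
i=6: 187243 = 5·8^5 + 5·8^4 + 5·8^3 + 5·8^2 + 5·8 + 3 (b=8); 8→9: 5·9^5 + 5·9^4 + 5·9^3 + 5·9^2 + 5·9 + 3 = 332148; 332148−1 = 332147

332148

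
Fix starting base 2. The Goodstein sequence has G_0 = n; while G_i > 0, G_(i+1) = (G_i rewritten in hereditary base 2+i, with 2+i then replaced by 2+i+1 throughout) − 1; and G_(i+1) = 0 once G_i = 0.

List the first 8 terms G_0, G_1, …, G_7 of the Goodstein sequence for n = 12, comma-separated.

12, 107, 1065, 15685, 280019, 5764910, 134217867, 3486784574

base 2: 12 = 2^(2 + 1) + 2^2; at 3: 3^(3 + 1) + 3^3 = 108; next = 107
base 3: 107 = 3^(3 + 1) + 2·3^2 + 2·3 + 2; at 4: 4^(4 + 1) + 2·4^2 + 2·4 + 2 = 1066; next = 1065
base 4: 1065 = 4^(4 + 1) + 2·4^2 + 2·4 + 1; at 5: 5^(5 + 1) + 2·5^2 + 2·5 + 1 = 15686; next = 15685
base 5: 15685 = 5^(5 + 1) + 2·5^2 + 2·5; at 6: 6^(6 + 1) + 2·6^2 + 2·6 = 280020; next = 280019
base 6: 280019 = 6^(6 + 1) + 2·6^2 + 6 + 5; at 7: 7^(7 + 1) + 2·7^2 + 7 + 5 = 5764911; next = 5764910
base 7: 5764910 = 7^(7 + 1) + 2·7^2 + 7 + 4; at 8: 8^(8 + 1) + 2·8^2 + 8 + 4 = 134217868; next = 134217867
base 8: 134217867 = 8^(8 + 1) + 2·8^2 + 8 + 3; at 9: 9^(9 + 1) + 2·9^2 + 9 + 3 = 3486784575; next = 3486784574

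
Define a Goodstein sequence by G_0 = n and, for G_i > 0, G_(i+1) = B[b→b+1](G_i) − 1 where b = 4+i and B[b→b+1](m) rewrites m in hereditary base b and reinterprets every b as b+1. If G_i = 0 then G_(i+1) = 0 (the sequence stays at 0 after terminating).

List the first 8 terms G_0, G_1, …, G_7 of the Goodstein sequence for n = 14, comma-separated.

G_0 = 14. HB_4(14) = 3·4 + 2. Bump = 17. G_1 = 16.
G_1 = 16. HB_5(16) = 3·5 + 1. Bump = 19. G_2 = 18.
G_2 = 18. HB_6(18) = 3·6. Bump = 21. G_3 = 20.
G_3 = 20. HB_7(20) = 2·7 + 6. Bump = 22. G_4 = 21.
G_4 = 21. HB_8(21) = 2·8 + 5. Bump = 23. G_5 = 22.
G_5 = 22. HB_9(22) = 2·9 + 4. Bump = 24. G_6 = 23.
G_6 = 23. HB_10(23) = 2·10 + 3. Bump = 25. G_7 = 24.

14, 16, 18, 20, 21, 22, 23, 24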